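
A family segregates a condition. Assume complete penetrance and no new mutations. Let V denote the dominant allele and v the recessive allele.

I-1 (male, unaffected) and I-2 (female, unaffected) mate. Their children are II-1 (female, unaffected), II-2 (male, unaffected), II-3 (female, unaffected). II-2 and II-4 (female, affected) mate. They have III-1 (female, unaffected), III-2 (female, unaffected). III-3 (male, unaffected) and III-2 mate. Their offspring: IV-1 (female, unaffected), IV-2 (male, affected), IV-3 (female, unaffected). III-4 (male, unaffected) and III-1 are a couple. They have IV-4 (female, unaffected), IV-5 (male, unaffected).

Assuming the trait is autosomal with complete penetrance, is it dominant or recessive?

recessive

III-3 and III-2 are both unaffected yet have an affected child IV-2. Under dominance, an affected child requires at least one affected parent, so the trait cannot be dominant.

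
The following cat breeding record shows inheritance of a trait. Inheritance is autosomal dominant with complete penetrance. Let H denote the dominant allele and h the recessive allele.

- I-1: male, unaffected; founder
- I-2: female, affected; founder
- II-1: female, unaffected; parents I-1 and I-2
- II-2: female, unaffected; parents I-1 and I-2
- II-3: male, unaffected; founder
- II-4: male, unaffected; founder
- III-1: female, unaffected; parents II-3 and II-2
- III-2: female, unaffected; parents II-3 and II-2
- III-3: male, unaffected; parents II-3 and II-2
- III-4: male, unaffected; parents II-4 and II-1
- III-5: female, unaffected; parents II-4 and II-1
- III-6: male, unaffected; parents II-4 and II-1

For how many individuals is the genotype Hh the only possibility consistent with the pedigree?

1

Obligate heterozygotes: I-2 is affected so carries H and passed h to II-1 (hh), so I-2 is Hh.
Every other individual is either homozygous by phenotype or has at least one consistent homozygous assignment, so the count is 1.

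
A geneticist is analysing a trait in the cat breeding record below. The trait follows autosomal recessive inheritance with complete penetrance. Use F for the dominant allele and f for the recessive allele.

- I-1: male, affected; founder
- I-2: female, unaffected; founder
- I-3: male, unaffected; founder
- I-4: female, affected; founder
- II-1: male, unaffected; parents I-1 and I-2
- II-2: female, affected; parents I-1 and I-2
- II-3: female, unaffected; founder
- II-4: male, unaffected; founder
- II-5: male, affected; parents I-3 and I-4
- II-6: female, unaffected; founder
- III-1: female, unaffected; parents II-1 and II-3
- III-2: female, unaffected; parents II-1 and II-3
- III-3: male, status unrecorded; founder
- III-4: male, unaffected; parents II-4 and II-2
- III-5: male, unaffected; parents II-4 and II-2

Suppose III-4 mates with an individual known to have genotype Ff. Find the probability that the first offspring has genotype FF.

III-4 is unaffected so carries F and received f from II-2 (ff), so III-4 is Ff.
The cross gives 1/4 FF : 1/2 Ff : 1/4 ff, so P(offspring has genotype FF) = 1/4.

1/4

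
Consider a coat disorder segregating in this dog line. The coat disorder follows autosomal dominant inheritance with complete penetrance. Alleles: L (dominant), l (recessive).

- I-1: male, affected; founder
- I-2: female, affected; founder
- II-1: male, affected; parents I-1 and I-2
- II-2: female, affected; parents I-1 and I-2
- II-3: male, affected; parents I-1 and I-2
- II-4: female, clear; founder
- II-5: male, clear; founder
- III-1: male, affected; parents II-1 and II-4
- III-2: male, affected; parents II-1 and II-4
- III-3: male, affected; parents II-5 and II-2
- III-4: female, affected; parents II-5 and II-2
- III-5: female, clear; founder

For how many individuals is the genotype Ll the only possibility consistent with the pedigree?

4

Obligate heterozygotes: III-1 is affected so carries L and received l from II-4 (ll), so III-1 is Ll; III-2 is affected so carries L and received l from II-4 (ll), so III-2 is Ll; III-3 is affected so carries L and received l from II-5 (ll), so III-3 is Ll; III-4 is affected so carries L and received l from II-5 (ll), so III-4 is Ll.
Every other individual is either homozygous by phenotype or has at least one consistent homozygous assignment, so the count is 4.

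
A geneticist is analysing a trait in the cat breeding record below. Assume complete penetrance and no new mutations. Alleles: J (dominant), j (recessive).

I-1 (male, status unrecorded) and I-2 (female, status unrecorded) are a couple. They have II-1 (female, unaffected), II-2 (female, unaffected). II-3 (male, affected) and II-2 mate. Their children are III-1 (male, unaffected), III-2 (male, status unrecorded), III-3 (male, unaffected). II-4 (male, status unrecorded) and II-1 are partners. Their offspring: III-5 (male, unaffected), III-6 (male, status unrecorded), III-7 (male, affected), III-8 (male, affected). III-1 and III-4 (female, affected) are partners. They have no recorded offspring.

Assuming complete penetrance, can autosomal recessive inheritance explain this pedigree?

Yes

A consistent assignment under autosomal recessive exists: I-1 JJ, I-2 Jj, II-1 Jj, II-2 JJ, II-3 jj, II-4 Jj, III-1 Jj, III-2 Jj, III-3 Jj, III-4 jj, III-5 JJ, III-6 JJ, III-7 jj, III-8 jj.
In this assignment every recorded phenotype matches its genotype and every non-founder's genotype is obtainable from its parents' genotypes, so the pedigree is consistent.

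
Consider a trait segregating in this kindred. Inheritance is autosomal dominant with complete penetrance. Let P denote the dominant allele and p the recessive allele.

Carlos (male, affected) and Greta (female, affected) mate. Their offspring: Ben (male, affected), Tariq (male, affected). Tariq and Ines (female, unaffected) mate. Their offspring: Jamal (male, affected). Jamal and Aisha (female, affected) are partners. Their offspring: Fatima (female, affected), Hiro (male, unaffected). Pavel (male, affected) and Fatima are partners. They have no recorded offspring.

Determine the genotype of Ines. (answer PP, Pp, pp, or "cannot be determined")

pp

Ines is unaffected, so Ines is pp.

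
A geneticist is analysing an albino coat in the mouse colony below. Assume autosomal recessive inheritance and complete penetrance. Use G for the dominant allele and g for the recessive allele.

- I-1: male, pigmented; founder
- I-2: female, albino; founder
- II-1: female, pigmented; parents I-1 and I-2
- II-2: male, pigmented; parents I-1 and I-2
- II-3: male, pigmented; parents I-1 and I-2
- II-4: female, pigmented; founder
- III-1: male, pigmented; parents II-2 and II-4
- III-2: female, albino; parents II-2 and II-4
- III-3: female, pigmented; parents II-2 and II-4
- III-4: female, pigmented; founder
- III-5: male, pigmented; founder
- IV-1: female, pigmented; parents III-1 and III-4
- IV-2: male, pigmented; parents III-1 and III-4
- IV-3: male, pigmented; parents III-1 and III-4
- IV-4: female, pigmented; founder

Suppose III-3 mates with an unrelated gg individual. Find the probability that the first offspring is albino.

1/3

II-2 is pigmented so carries G and received g from I-2 (gg), so II-2 is Gg.
II-4 is pigmented so carries G and passed g to III-2 (gg), so II-4 is Gg.
III-3 is a pigmented offspring of II-2 (Gg) × II-4 (Gg), whose cross gives 1/4 GG : 1/2 Gg : 1/4 gg; conditioning on being pigmented, III-3 is GG with probability 1/3, Gg with probability 2/3.
Summing over parental genotype combinations, P(offspring is albino) = 2/3·1/2 = 1/3.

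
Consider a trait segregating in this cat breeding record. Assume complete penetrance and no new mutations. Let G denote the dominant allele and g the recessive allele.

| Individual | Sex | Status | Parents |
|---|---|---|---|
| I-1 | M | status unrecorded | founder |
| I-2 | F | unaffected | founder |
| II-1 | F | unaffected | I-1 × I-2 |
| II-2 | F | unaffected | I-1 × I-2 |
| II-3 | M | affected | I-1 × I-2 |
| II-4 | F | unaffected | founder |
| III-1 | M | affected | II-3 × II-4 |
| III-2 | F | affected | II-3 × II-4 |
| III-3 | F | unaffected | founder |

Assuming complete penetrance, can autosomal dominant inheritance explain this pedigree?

A consistent assignment under autosomal dominant exists: I-1 Gg, I-2 gg, II-1 gg, II-2 gg, II-3 Gg, II-4 gg, III-1 Gg, III-2 Gg, III-3 gg.
In this assignment every recorded phenotype matches its genotype and every non-founder's genotype is obtainable from its parents' genotypes, so the pedigree is consistent.

Yes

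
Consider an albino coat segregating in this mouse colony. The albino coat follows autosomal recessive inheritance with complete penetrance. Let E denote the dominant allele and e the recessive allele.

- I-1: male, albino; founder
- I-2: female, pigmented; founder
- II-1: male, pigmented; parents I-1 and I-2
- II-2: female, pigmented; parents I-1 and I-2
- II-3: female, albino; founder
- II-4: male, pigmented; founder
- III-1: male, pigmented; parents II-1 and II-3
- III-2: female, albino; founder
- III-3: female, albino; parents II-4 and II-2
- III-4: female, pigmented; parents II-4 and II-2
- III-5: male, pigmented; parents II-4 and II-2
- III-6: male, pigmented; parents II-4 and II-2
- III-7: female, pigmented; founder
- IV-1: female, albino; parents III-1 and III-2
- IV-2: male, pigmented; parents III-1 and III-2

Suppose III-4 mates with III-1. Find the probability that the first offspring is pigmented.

5/6

II-4 is pigmented so carries E and passed e to III-3 (ee), so II-4 is Ee.
II-2 is pigmented so carries E and received e from I-1 (ee), so II-2 is Ee.
III-4 is a pigmented offspring of II-4 (Ee) × II-2 (Ee), whose cross gives 1/4 EE : 1/2 Ee : 1/4 ee; conditioning on being pigmented, III-4 is EE with probability 1/3, Ee with probability 2/3.
III-1 is pigmented so carries E and received e from II-3 (ee), so III-1 is Ee.
Summing over parental genotype combinations, P(offspring is pigmented) = 1/3·1 + 2/3·3/4 = 5/6.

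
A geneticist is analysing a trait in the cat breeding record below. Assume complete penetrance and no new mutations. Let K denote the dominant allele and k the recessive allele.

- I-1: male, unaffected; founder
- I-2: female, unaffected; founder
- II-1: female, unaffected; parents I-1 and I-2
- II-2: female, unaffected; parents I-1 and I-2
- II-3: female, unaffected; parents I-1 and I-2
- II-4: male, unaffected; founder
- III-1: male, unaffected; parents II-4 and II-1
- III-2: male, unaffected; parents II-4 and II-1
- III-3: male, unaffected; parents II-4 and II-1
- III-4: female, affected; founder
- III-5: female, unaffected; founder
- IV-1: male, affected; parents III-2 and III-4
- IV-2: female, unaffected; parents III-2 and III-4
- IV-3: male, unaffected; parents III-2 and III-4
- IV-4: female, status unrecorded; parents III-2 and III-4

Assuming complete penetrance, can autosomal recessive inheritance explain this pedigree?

A consistent assignment under autosomal recessive exists: I-1 KK, I-2 KK, II-1 KK, II-2 KK, II-3 KK, II-4 Kk, III-1 KK, III-2 Kk, III-3 KK, III-4 kk, III-5 KK, IV-1 kk, IV-2 Kk, IV-3 Kk, IV-4 Kk.
In this assignment every recorded phenotype matches its genotype and every non-founder's genotype is obtainable from its parents' genotypes, so the pedigree is consistent.

Yes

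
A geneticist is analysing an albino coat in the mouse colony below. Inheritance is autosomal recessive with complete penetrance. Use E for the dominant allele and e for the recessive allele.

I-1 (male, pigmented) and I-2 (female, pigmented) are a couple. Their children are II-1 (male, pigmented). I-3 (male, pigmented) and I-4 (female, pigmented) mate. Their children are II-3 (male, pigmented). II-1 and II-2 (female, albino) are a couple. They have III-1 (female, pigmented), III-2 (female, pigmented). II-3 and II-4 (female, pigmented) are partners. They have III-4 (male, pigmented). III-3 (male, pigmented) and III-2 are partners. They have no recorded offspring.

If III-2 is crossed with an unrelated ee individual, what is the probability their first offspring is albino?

III-2 is pigmented so carries E and received e from II-2 (ee), so III-2 is Ee.
The cross gives 1/2 Ee : 1/2 ee, so P(offspring is albino) = 1/2.

1/2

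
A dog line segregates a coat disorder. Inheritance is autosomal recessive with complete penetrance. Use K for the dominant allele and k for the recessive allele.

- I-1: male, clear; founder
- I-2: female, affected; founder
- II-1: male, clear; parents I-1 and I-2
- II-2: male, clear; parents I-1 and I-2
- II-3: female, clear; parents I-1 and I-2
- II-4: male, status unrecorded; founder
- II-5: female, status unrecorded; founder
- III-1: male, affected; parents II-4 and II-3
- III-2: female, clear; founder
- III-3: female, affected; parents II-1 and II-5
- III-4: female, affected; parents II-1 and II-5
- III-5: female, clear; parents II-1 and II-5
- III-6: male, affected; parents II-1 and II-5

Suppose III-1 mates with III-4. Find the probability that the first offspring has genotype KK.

III-1 is affected, so III-1 is kk.
III-4 is affected, so III-4 is kk.
The cross gives 1 kk, so P(offspring has genotype KK) = 0.

0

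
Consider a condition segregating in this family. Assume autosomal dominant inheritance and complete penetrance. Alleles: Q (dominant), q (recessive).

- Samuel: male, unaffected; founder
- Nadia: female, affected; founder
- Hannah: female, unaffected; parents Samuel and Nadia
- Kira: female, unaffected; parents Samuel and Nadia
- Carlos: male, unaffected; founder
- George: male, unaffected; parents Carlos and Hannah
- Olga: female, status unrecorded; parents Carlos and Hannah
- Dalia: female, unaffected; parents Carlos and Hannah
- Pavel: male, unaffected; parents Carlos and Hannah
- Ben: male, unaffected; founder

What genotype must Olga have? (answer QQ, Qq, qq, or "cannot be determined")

From phenotype alone, Olga is QQ or Qq or qq.
Olga received q from Carlos (qq) and received q from Hannah (qq), so Olga is qq.

qq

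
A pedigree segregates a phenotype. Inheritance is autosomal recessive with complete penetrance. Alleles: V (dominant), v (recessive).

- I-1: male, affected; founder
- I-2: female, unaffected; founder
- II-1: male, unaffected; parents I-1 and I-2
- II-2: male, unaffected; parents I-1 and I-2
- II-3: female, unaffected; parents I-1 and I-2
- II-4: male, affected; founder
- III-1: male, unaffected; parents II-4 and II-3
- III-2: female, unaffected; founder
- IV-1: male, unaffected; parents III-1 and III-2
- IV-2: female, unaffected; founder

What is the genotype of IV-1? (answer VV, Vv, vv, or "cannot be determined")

cannot be determined

IV-1's phenotype allows VV or Vv, and no parent or child forces a single allele at both positions; consistent genotype assignments exist with IV-1 as VV or Vv.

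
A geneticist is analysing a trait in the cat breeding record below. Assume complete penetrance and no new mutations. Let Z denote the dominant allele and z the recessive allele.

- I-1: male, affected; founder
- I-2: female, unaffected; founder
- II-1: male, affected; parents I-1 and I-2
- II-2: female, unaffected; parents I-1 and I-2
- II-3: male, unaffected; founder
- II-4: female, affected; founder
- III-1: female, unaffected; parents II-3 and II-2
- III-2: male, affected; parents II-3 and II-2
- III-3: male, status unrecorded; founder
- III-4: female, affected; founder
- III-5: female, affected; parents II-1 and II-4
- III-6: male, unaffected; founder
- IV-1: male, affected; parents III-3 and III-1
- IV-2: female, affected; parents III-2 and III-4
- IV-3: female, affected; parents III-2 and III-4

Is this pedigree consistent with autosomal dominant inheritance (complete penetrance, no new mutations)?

No

Under autosomal dominant, III-2 (affected, male) cannot arise from II-3 (unaffected) × II-2 (unaffected).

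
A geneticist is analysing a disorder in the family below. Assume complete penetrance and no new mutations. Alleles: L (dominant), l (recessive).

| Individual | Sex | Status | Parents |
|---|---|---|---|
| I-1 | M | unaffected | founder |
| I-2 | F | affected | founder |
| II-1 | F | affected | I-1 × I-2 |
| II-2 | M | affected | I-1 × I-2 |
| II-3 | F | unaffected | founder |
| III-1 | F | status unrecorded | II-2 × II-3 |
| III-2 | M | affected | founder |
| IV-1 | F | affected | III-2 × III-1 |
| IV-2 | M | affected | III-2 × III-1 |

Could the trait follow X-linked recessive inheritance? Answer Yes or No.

No

Under X-linked recessive, II-1 (affected, female) cannot arise from I-1 (unaffected) × I-2 (affected).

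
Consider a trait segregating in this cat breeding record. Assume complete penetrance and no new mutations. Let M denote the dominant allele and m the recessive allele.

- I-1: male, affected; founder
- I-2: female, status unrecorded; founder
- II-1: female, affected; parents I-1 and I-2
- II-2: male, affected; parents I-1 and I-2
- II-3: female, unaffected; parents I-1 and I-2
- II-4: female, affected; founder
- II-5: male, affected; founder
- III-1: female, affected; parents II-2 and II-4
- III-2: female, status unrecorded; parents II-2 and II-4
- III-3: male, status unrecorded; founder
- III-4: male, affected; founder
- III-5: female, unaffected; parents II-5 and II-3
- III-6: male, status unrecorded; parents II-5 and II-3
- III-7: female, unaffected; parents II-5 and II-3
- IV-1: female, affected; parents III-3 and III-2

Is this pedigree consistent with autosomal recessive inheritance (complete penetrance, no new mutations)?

A consistent assignment under autosomal recessive exists: I-1 mm, I-2 Mm, II-1 mm, II-2 mm, II-3 Mm, II-4 mm, II-5 mm, III-1 mm, III-2 mm, III-3 Mm, III-4 mm, III-5 Mm, III-6 Mm, III-7 Mm, IV-1 mm.
In this assignment every recorded phenotype matches its genotype and every non-founder's genotype is obtainable from its parents' genotypes, so the pedigree is consistent.

Yes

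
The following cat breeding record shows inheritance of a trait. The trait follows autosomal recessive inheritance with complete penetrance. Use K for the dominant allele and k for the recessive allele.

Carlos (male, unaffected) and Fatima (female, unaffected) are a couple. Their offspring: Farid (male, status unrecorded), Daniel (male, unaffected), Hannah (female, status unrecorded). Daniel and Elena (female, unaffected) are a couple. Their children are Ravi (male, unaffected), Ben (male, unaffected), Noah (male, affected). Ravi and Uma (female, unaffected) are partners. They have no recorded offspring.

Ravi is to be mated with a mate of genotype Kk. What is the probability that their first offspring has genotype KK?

Daniel is unaffected so carries K and passed k to Noah (kk), so Daniel is Kk.
Elena is unaffected so carries K and passed k to Noah (kk), so Elena is Kk.
Ravi is an unaffected offspring of Daniel (Kk) × Elena (Kk), whose cross gives 1/4 KK : 1/2 Kk : 1/4 kk; conditioning on being unaffected, Ravi is KK with probability 1/3, Kk with probability 2/3.
Summing over parental genotype combinations, P(offspring has genotype KK) = 1/3·1/2 + 2/3·1/4 = 1/3.

1/3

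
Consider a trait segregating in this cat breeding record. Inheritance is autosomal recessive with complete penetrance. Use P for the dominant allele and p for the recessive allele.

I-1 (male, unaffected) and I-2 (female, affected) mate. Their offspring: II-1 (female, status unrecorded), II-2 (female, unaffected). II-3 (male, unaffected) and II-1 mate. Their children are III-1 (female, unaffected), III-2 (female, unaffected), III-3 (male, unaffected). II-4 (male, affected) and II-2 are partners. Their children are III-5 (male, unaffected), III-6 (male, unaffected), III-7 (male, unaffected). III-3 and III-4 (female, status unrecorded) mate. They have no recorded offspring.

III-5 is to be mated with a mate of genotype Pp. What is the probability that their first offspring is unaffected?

3/4

III-5 is unaffected so carries P and received p from II-4 (pp), so III-5 is Pp.
The cross gives 1/4 PP : 1/2 Pp : 1/4 pp, so P(offspring is unaffected) = 3/4.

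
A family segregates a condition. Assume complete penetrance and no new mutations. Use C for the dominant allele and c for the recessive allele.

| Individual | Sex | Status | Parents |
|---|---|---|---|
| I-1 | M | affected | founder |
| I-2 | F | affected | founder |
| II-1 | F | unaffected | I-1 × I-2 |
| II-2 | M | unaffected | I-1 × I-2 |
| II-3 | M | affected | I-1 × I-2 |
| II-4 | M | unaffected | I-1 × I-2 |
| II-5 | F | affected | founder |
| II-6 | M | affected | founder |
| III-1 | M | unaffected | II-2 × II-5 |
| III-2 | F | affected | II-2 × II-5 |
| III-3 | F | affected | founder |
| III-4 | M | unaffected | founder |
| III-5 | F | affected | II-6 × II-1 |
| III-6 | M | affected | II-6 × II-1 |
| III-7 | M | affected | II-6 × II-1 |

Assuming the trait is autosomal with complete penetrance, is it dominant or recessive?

I-1 and I-2 are both affected yet have an unaffected child II-1. Under a recessive model two affected parents are homozygous and every child would be affected, so the trait cannot be recessive.

dominant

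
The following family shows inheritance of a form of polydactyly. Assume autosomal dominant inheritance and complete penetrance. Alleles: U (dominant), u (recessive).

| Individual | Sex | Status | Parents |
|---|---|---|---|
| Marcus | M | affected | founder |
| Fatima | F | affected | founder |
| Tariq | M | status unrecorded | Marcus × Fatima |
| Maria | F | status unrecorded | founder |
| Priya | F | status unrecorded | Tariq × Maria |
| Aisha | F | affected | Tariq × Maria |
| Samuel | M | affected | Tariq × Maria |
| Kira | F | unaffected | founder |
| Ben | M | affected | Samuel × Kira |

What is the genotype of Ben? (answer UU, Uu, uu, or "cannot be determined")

Uu

From phenotype alone, Ben is UU or Uu.
Ben is affected so carries U and received u from Kira (uu), so Ben is Uu.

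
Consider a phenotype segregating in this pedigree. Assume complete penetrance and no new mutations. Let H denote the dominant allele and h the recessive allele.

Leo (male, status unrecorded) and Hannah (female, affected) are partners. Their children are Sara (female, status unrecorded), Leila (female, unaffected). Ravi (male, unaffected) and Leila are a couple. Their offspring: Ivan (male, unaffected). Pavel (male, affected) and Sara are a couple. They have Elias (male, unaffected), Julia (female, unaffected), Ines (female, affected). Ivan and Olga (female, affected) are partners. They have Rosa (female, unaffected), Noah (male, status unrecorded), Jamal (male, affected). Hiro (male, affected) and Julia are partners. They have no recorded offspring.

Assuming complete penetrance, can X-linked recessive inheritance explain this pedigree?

A consistent assignment under X-linked recessive exists: Leo X^H Y, Hannah X^h X^h, Sara X^H X^h, Leila X^H X^h, Ravi X^H Y, Pavel X^h Y, Ivan X^H Y, Olga X^h X^h, Elias X^H Y, Julia X^H X^h, Ines X^h X^h, Hiro X^h Y, Rosa X^H X^h, Noah X^h Y, Jamal X^h Y.
In this assignment every recorded phenotype matches its genotype and every non-founder's genotype is obtainable from its parents' genotypes, so the pedigree is consistent.

Yes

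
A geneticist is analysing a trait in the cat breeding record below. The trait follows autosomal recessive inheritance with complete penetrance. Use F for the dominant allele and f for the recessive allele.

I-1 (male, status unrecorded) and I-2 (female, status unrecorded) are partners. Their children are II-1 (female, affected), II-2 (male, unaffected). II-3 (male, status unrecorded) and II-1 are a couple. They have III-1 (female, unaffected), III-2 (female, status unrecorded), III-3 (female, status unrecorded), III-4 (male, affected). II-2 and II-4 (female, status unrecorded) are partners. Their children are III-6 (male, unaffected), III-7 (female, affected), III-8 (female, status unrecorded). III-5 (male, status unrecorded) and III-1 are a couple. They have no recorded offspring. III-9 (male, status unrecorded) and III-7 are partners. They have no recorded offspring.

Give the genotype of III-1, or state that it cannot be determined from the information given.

From phenotype alone, III-1 is FF or Ff.
III-1 is unaffected so carries F and received f from II-1 (ff), so III-1 is Ff.

Ff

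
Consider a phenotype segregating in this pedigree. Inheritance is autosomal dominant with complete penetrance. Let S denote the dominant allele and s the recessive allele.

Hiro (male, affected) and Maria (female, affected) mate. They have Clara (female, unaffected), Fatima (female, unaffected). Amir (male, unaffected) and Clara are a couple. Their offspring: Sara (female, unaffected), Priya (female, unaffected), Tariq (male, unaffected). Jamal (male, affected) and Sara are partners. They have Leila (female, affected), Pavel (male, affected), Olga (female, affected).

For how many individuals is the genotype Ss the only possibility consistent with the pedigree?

5

Obligate heterozygotes: Hiro is affected so carries S and passed s to Clara (ss), so Hiro is Ss; Maria is affected so carries S and passed s to Clara (ss), so Maria is Ss; Leila is affected so carries S and received s from Sara (ss), so Leila is Ss; Pavel is affected so carries S and received s from Sara (ss), so Pavel is Ss; Olga is affected so carries S and received s from Sara (ss), so Olga is Ss.
Every other individual is either homozygous by phenotype or has at least one consistent homozygous assignment, so the count is 5.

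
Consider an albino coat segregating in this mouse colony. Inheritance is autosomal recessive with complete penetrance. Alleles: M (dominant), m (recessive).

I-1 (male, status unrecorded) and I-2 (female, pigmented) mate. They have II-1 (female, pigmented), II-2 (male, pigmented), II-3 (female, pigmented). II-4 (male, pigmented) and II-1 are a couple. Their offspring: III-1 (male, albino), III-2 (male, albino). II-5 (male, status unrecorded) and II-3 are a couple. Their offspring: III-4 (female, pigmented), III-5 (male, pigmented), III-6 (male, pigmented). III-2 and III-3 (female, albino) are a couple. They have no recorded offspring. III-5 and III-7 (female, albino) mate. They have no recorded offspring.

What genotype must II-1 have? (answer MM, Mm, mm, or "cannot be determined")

From phenotype alone, II-1 is MM or Mm.
II-1 is pigmented so carries M and passed m to III-1 (mm), so II-1 is Mm.

Mm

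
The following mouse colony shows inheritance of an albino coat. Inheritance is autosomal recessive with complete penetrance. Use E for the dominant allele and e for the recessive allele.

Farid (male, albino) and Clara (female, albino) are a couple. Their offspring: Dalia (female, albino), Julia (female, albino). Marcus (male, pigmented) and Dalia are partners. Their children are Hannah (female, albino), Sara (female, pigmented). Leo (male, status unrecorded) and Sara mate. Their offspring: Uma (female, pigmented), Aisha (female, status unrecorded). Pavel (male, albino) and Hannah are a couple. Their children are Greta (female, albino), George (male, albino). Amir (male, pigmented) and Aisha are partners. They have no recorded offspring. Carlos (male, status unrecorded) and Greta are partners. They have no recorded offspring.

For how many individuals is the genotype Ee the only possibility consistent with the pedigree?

Obligate heterozygotes: Marcus is pigmented so carries E and passed e to Hannah (ee), so Marcus is Ee; Sara is pigmented so carries E and received e from Dalia (ee), so Sara is Ee.
Every other individual is either homozygous by phenotype or has at least one consistent homozygous assignment, so the count is 2.

2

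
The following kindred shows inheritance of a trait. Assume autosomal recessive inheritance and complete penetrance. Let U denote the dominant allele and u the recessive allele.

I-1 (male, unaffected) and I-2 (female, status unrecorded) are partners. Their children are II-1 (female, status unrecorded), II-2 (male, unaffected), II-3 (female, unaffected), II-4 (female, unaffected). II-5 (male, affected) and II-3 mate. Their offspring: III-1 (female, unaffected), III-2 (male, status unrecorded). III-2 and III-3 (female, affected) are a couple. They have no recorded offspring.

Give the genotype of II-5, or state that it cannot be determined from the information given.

uu

II-5 is affected, so II-5 is uu.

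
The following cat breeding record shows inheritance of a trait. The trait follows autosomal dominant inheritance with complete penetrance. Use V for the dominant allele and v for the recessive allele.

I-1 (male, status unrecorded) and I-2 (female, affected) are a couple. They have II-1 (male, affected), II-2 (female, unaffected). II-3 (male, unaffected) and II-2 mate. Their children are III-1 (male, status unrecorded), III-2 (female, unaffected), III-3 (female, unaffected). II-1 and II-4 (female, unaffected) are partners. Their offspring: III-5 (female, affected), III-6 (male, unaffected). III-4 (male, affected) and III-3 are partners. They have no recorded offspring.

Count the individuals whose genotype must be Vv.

3

Obligate heterozygotes: I-2 is affected so carries V and passed v to II-2 (vv), so I-2 is Vv; II-1 is affected so carries V and passed v to III-6 (vv), so II-1 is Vv; III-5 is affected so carries V and received v from II-4 (vv), so III-5 is Vv.
Every other individual is either homozygous by phenotype or has at least one consistent homozygous assignment, so the count is 3.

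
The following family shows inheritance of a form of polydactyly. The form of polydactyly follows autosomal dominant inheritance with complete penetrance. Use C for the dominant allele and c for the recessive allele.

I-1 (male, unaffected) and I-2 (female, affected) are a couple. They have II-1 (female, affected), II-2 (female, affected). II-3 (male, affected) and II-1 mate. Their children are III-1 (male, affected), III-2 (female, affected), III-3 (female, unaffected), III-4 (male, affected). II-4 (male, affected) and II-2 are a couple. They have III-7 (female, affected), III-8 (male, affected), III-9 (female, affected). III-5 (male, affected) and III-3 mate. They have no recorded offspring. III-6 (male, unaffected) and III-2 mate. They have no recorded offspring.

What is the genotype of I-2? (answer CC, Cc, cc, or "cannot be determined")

I-2's phenotype allows CC or Cc, and no parent or child forces a single allele at both positions; consistent genotype assignments exist with I-2 as CC or Cc.

cannot be determined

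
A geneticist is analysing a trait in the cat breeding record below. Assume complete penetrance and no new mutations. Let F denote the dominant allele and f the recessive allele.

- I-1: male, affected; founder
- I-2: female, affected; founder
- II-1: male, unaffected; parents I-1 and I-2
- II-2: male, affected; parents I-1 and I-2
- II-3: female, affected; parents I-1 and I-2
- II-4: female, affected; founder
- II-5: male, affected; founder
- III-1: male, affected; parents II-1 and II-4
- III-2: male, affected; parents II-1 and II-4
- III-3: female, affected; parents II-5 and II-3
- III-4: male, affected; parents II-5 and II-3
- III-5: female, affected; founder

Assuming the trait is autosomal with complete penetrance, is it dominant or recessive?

I-1 and I-2 are both affected yet have an unaffected child II-1. Under a recessive model two affected parents are homozygous and every child would be affected, so the trait cannot be recessive.

dominant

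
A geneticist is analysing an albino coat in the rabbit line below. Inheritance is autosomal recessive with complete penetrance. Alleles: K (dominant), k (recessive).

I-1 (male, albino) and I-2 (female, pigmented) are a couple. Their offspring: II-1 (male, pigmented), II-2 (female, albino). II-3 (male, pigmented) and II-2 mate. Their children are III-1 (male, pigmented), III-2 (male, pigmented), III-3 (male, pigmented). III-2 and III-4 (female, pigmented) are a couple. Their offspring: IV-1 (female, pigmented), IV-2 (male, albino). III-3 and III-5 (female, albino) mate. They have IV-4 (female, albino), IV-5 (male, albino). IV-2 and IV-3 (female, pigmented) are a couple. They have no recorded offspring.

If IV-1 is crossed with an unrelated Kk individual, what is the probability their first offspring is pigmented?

5/6

III-2 is pigmented so carries K and received k from II-2 (kk), so III-2 is Kk.
III-4 is pigmented so carries K and passed k to IV-2 (kk), so III-4 is Kk.
IV-1 is a pigmented offspring of III-2 (Kk) × III-4 (Kk), whose cross gives 1/4 KK : 1/2 Kk : 1/4 kk; conditioning on being pigmented, IV-1 is KK with probability 1/3, Kk with probability 2/3.
Summing over parental genotype combinations, P(offspring is pigmented) = 1/3·1 + 2/3·3/4 = 5/6.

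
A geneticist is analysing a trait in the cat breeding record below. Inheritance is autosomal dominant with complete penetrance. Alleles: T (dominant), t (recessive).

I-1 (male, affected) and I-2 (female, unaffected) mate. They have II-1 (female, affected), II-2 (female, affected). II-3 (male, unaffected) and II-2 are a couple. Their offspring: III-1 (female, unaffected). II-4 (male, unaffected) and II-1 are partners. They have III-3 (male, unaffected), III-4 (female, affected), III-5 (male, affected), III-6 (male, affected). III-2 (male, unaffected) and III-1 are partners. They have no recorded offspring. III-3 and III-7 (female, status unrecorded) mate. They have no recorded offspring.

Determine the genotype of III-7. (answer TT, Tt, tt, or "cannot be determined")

cannot be determined

III-7's phenotype is unrecorded, and no parent or child forces a single allele at both positions; consistent genotype assignments exist with III-7 as TT or Tt or tt.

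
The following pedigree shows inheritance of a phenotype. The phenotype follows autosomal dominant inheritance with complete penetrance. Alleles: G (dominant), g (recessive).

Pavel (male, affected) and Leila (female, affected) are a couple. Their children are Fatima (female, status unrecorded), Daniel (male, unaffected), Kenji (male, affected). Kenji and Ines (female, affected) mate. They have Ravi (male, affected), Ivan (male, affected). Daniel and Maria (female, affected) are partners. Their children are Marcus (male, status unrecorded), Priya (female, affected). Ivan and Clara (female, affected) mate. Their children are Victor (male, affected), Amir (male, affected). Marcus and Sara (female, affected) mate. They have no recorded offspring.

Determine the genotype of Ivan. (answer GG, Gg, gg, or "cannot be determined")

cannot be determined

Ivan's phenotype allows GG or Gg, and no parent or child forces a single allele at both positions; consistent genotype assignments exist with Ivan as GG or Gg.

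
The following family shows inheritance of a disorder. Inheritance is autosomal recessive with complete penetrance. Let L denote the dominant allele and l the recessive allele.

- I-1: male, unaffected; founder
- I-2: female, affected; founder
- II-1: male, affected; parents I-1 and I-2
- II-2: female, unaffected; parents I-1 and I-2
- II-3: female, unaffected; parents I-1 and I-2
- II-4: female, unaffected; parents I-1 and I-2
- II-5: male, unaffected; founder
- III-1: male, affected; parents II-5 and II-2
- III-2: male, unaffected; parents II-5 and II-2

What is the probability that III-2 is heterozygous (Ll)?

2/3

II-5 is unaffected so carries L and passed l to III-1 (ll), so II-5 is Ll.
II-2 is unaffected so carries L and received l from I-2 (ll), so II-2 is Ll.
Their cross gives offspring ratios 1/4 LL : 1/2 Ll : 1/4 ll. Conditioning on III-2 being unaffected, P(Ll) = 1/2 / 3/4 = 2/3.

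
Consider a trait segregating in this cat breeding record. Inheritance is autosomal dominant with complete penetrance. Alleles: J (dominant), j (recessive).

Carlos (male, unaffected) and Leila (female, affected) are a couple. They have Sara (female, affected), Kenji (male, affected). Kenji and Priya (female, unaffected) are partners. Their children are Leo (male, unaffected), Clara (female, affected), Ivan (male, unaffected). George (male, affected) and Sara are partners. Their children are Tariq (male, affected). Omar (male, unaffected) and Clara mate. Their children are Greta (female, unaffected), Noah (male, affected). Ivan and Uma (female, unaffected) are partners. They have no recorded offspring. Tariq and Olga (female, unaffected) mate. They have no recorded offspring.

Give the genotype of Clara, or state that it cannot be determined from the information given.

Jj

From phenotype alone, Clara is JJ or Jj.
Clara is affected so carries J and received j from Priya (jj), so Clara is Jj.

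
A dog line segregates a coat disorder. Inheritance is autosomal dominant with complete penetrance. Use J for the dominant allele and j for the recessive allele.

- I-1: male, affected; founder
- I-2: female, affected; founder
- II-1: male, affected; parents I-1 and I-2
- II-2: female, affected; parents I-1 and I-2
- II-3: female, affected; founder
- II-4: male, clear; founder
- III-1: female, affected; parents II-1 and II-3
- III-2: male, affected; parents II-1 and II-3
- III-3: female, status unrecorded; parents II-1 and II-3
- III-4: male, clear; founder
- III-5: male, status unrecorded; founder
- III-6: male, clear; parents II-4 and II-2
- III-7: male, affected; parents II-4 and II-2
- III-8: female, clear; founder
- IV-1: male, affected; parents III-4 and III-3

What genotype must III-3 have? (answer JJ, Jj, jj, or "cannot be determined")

cannot be determined

III-3's phenotype is unrecorded, and no parent or child forces a single allele at both positions; consistent genotype assignments exist with III-3 as JJ or Jj.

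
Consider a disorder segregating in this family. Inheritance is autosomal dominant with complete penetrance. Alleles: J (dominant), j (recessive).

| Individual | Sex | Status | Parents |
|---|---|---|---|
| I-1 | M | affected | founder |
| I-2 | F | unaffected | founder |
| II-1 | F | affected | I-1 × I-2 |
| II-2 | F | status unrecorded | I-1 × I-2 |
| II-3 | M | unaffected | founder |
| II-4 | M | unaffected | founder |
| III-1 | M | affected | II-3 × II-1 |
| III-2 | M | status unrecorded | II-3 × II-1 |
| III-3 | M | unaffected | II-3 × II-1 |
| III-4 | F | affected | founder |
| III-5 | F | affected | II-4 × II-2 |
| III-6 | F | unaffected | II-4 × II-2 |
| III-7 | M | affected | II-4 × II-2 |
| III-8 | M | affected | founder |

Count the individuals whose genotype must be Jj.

5

Obligate heterozygotes: II-1 is affected so carries J and received j from I-2 (jj), so II-1 is Jj; II-2 passed J to III-5 (Jj, whose j came from II-4) and received j from I-2 (jj), so II-2 is Jj; III-1 is affected so carries J and received j from II-3 (jj), so III-1 is Jj; III-5 is affected so carries J and received j from II-4 (jj), so III-5 is Jj; III-7 is affected so carries J and received j from II-4 (jj), so III-7 is Jj.
Every other individual is either homozygous by phenotype or has at least one consistent homozygous assignment, so the count is 5.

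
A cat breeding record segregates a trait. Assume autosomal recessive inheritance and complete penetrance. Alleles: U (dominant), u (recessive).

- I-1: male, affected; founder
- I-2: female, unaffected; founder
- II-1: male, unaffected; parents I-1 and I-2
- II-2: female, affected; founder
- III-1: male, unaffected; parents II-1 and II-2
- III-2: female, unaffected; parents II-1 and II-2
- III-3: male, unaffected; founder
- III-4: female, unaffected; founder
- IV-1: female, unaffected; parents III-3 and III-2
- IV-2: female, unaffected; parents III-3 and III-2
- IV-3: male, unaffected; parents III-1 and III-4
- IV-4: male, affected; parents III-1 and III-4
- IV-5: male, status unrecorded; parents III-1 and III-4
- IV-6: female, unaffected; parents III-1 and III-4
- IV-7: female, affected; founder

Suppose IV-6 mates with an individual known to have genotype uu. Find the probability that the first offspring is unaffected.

2/3

III-1 is unaffected so carries U and received u from II-2 (uu), so III-1 is Uu.
III-4 is unaffected so carries U and passed u to IV-4 (uu), so III-4 is Uu.
IV-6 is an unaffected offspring of III-1 (Uu) × III-4 (Uu), whose cross gives 1/4 UU : 1/2 Uu : 1/4 uu; conditioning on being unaffected, IV-6 is UU with probability 1/3, Uu with probability 2/3.
Summing over parental genotype combinations, P(offspring is unaffected) = 1/3·1 + 2/3·1/2 = 2/3.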